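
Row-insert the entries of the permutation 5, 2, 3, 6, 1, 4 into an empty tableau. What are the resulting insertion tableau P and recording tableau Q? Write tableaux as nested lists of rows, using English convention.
P = [[1, 3, 4], [2, 6], [5]], Q = [[1, 3, 4], [2, 6], [5]]

Insert each entry of the permutation into P by Schensted row insertion, recording in Q the position of each new cell.

Insert 5: appended to row 1. P = [[5]].
Insert 2: 2 bumps 5 from row 1; 5 starts row 2. P = [[2], [5]].
Insert 3: appended to row 1. P = [[2, 3], [5]].
Insert 6: appended to row 1. P = [[2, 3, 6], [5]].
Insert 1: 1 bumps 2 from row 1; 2 bumps 5 from row 2; 5 starts row 3. P = [[1, 3, 6], [2], [5]].
Insert 4: 4 bumps 6 from row 1; 6 appends to row 2. P = [[1, 3, 4], [2, 6], [5]].

So P = [[1, 3, 4], [2, 6], [5]], Q = [[1, 3, 4], [2, 6], [5]].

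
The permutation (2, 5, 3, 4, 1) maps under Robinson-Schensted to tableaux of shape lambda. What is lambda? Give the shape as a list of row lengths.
RSK row insertion gives P = [[1, 3, 4], [2], [5]], which has shape [3, 1, 1].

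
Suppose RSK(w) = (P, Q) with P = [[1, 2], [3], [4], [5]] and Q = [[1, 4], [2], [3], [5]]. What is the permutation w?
5 4 1 3 2

Reverse the RSK construction: for i from n down to 1, find the cell of Q containing i, remove the entry at that cell from P, and reverse-bump it up through P; the value ejected from row 1 is w(i).

Step i=5: Q has 5 at row 4, column 1; remove 5 from row 4 of P and reverse-bump: 5 enters row 3 and ejects 4; 4 enters row 2 and ejects 3; 3 enters row 1 and ejects 2. So w(5) = 2. P is now [[1, 3], [4], [5]].
Step i=4: Q has 4 at row 1, column 2; remove that cell from P, ejecting 3. So w(4) = 3. P is now [[1], [4], [5]].
Step i=3: Q has 3 at row 3, column 1; remove 5 from row 3 of P and reverse-bump: 5 enters row 2 and ejects 4; 4 enters row 1 and ejects 1. So w(3) = 1. P is now [[4], [5]].
Step i=2: Q has 2 at row 2, column 1; remove 5 from row 2 of P and reverse-bump: 5 enters row 1 and ejects 4. So w(2) = 4. P is now [[5]].
Step i=1: Q has 1 at row 1, column 1; remove that cell from P, ejecting 5. So w(1) = 5. P is now [].

So w = 5 4 1 3 2.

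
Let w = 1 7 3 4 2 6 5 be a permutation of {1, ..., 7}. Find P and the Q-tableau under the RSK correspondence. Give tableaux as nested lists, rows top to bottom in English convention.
Insert each entry of the permutation into P by Schensted row insertion, recording in Q the position of each new cell.

Insert 1: appended to row 1. P = [[1]].
Insert 7: appended to row 1. P = [[1, 7]].
Insert 3: 3 bumps 7 from row 1; 7 starts row 2. P = [[1, 3], [7]].
Insert 4: appended to row 1. P = [[1, 3, 4], [7]].
Insert 2: 2 bumps 3 from row 1; 3 bumps 7 from row 2; 7 starts row 3. P = [[1, 2, 4], [3], [7]].
Insert 6: appended to row 1. P = [[1, 2, 4, 6], [3], [7]].
Insert 5: 5 bumps 6 from row 1; 6 appends to row 2. P = [[1, 2, 4, 5], [3, 6], [7]].

So P = [[1, 2, 4, 5], [3, 6], [7]], Q = [[1, 2, 4, 6], [3, 7], [5]].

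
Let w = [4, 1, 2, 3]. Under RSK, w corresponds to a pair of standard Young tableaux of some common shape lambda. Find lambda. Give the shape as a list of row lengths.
[3, 1]

RSK row insertion gives P = [[1, 2, 3], [4]], which has shape [3, 1].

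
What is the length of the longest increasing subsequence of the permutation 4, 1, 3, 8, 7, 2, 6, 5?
3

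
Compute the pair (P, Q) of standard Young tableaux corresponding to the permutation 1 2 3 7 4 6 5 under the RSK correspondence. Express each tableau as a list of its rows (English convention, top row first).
P = [[1, 2, 3, 4, 5], [6], [7]], Q = [[1, 2, 3, 4, 6], [5], [7]]

Insert each entry of the permutation into P by Schensted row insertion, recording in Q the position of each new cell.

Insert 1: appended to row 1. P = [[1]], Q = [[1]].
Insert 2: appended to row 1. P = [[1, 2]], Q = [[1, 2]].
Insert 3: appended to row 1. P = [[1, 2, 3]], Q = [[1, 2, 3]].
Insert 7: appended to row 1. P = [[1, 2, 3, 7]], Q = [[1, 2, 3, 4]].
Insert 4: 4 bumps 7 from row 1; 7 starts row 2. P = [[1, 2, 3, 4], [7]], Q = [[1, 2, 3, 4], [5]].
Insert 6: appended to row 1. P = [[1, 2, 3, 4, 6], [7]], Q = [[1, 2, 3, 4, 6], [5]].
Insert 5: 5 bumps 6 from row 1; 6 bumps 7 from row 2; 7 starts row 3. P = [[1, 2, 3, 4, 5], [6], [7]], Q = [[1, 2, 3, 4, 6], [5], [7]].

So P = [[1, 2, 3, 4, 5], [6], [7]], Q = [[1, 2, 3, 4, 6], [5], [7]].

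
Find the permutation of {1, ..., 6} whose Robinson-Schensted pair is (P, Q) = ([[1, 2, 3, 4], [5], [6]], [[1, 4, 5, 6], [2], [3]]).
Reverse the RSK construction: for i from n down to 1, find the cell of Q containing i, remove the entry at that cell from P, and reverse-bump it up through P; the value ejected from row 1 is w(i).

Step i=6: Q has 6 at row 1, column 4; remove that cell from P, ejecting 4. So w(6) = 4. P is now [[1, 2, 3], [5], [6]].
Step i=5: Q has 5 at row 1, column 3; remove that cell from P, ejecting 3. So w(5) = 3. P is now [[1, 2], [5], [6]].
Step i=4: Q has 4 at row 1, column 2; remove that cell from P, ejecting 2. So w(4) = 2. P is now [[1], [5], [6]].
Step i=3: Q has 3 at row 3, column 1; remove 6 from row 3 of P and reverse-bump: 6 enters row 2 and ejects 5; 5 enters row 1 and ejects 1. So w(3) = 1. P is now [[5], [6]].
Step i=2: Q has 2 at row 2, column 1; remove 6 from row 2 of P and reverse-bump: 6 enters row 1 and ejects 5. So w(2) = 5. P is now [[6]].
Step i=1: Q has 1 at row 1, column 1; remove that cell from P, ejecting 6. So w(1) = 6. P is now [].

So w = 6 5 1 2 3 4.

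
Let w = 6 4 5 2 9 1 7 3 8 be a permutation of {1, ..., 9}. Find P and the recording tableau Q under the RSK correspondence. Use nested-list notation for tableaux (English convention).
Insert each entry of the permutation into P by Schensted row insertion, recording in Q the position of each new cell.

After inserting 6: P = [[6]].
After inserting 4: P = [[4], [6]].
After inserting 5: P = [[4, 5], [6]].
After inserting 2: P = [[2, 5], [4], [6]].
After inserting 9: P = [[2, 5, 9], [4], [6]].
After inserting 1: P = [[1, 5, 9], [2], [4], [6]].
After inserting 7: P = [[1, 5, 7], [2, 9], [4], [6]].
After inserting 3: P = [[1, 3, 7], [2, 5], [4, 9], [6]].
After inserting 8: P = [[1, 3, 7, 8], [2, 5], [4, 9], [6]].

So P = [[1, 3, 7, 8], [2, 5], [4, 9], [6]], Q = [[1, 3, 5, 9], [2, 7], [4, 8], [6]].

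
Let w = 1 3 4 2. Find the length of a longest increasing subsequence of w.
3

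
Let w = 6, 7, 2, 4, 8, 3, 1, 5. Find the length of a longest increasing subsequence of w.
3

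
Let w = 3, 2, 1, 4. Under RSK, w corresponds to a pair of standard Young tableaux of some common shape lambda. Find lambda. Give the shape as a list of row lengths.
[2, 1, 1]

Row-insert each entry into an empty tableau.

After inserting 3: P = [[3]].
After inserting 2: P = [[2], [3]].
After inserting 1: P = [[1], [2], [3]].
After inserting 4: P = [[1, 4], [2], [3]].

The final insertion tableau P = [[1, 4], [2], [3]] has shape [2, 1, 1].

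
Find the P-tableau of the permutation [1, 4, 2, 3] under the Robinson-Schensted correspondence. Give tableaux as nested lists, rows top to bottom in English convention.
Insert 1: appended to row 1. P = [[1]].
Insert 4: appended to row 1. P = [[1, 4]].
Insert 2: 2 bumps 4 from row 1; 4 starts row 2. P = [[1, 2], [4]].
Insert 3: appended to row 1. P = [[1, 2, 3], [4]].

So P = [[1, 2, 3], [4]].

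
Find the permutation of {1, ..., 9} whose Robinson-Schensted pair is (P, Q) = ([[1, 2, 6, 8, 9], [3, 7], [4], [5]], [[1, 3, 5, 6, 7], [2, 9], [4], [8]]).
Reverse the RSK construction: for i from n down to 1, find the cell of Q containing i, remove the entry at that cell from P, and reverse-bump it up through P; the value ejected from row 1 is w(i).

Step i=9: Q has 9 at row 2, column 2; remove 7 from row 2 of P and reverse-bump: 7 enters row 1 and ejects 6. So w(9) = 6. P is now [[1, 2, 7, 8, 9], [3], [4], [5]].
Step i=8: Q has 8 at row 4, column 1; remove 5 from row 4 of P and reverse-bump: 5 enters row 3 and ejects 4; 4 enters row 2 and ejects 3; 3 enters row 1 and ejects 2. So w(8) = 2. P is now [[1, 3, 7, 8, 9], [4], [5]].
Step i=7: Q has 7 at row 1, column 5; remove that cell from P, ejecting 9. So w(7) = 9. P is now [[1, 3, 7, 8], [4], [5]].
Step i=6: Q has 6 at row 1, column 4; remove that cell from P, ejecting 8. So w(6) = 8. P is now [[1, 3, 7], [4], [5]].
Step i=5: Q has 5 at row 1, column 3; remove that cell from P, ejecting 7. So w(5) = 7. P is now [[1, 3], [4], [5]].
Step i=4: Q has 4 at row 3, column 1; remove 5 from row 3 of P and reverse-bump: 5 enters row 2 and ejects 4; 4 enters row 1 and ejects 3. So w(4) = 3. P is now [[1, 4], [5]].
Step i=3: Q has 3 at row 1, column 2; remove that cell from P, ejecting 4. So w(3) = 4. P is now [[1], [5]].
Step i=2: Q has 2 at row 2, column 1; remove 5 from row 2 of P and reverse-bump: 5 enters row 1 and ejects 1. So w(2) = 1. P is now [[5]].
Step i=1: Q has 1 at row 1, column 1; remove that cell from P, ejecting 5. So w(1) = 5. P is now [].

So w = 5 1 4 3 7 8 9 2 6.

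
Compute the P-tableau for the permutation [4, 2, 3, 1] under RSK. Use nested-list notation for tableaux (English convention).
Insert 4: appended to row 1. P = [[4]].
Insert 2: 2 bumps 4 from row 1; 4 starts row 2. P = [[2], [4]].
Insert 3: appended to row 1. P = [[2, 3], [4]].
Insert 1: 1 bumps 2 from row 1; 2 bumps 4 from row 2; 4 starts row 3. P = [[1, 3], [2], [4]].

So P = [[1, 3], [2], [4]].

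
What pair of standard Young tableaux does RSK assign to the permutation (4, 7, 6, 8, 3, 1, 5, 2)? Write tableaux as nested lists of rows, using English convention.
Insert each entry of the permutation into P by Schensted row insertion, recording in Q the position of each new cell.

After inserting 4: P = [[4]].
After inserting 7: P = [[4, 7]].
After inserting 6: P = [[4, 6], [7]].
After inserting 8: P = [[4, 6, 8], [7]].
After inserting 3: P = [[3, 6, 8], [4], [7]].
After inserting 1: P = [[1, 6, 8], [3], [4], [7]].
After inserting 5: P = [[1, 5, 8], [3, 6], [4], [7]].
After inserting 2: P = [[1, 2, 8], [3, 5], [4, 6], [7]].

So P = [[1, 2, 8], [3, 5], [4, 6], [7]], Q = [[1, 2, 4], [3, 7], [5, 8], [6]].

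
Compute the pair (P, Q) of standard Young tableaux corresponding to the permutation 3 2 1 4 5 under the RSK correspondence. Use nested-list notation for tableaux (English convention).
Insert each entry of the permutation into P by Schensted row insertion, recording in Q the position of each new cell.

Insert 3: appended to row 1. P = [[3]].
Insert 2: 2 bumps 3 from row 1; 3 starts row 2. P = [[2], [3]].
Insert 1: 1 bumps 2 from row 1; 2 bumps 3 from row 2; 3 starts row 3. P = [[1], [2], [3]].
Insert 4: appended to row 1. P = [[1, 4], [2], [3]].
Insert 5: appended to row 1. P = [[1, 4, 5], [2], [3]].

So P = [[1, 4, 5], [2], [3]], Q = [[1, 4, 5], [2], [3]].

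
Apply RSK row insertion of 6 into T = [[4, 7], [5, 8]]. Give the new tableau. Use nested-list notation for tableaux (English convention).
In row 1, 6 replaces 7 (the leftmost entry greater than 6); 7 is bumped to row 2. In row 2, 7 replaces 8 (the leftmost entry greater than 7); 8 is bumped to row 3. 8 starts a new row 3. The new tableau is [[4, 6], [5, 7], [8]].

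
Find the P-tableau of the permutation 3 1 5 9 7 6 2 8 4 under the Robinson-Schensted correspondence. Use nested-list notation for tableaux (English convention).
P = [[1, 2, 4, 8], [3, 5, 6], [7], [9]]

Insert 3: appended to row 1. P = [[3]].
Insert 1: 1 bumps 3 from row 1; 3 starts row 2. P = [[1], [3]].
Insert 5: appended to row 1. P = [[1, 5], [3]].
Insert 9: appended to row 1. P = [[1, 5, 9], [3]].
Insert 7: 7 bumps 9 from row 1; 9 appends to row 2. P = [[1, 5, 7], [3, 9]].
Insert 6: 6 bumps 7 from row 1; 7 bumps 9 from row 2; 9 starts row 3. P = [[1, 5, 6], [3, 7], [9]].
Insert 2: 2 bumps 5 from row 1; 5 bumps 7 from row 2; 7 bumps 9 from row 3; 9 starts row 4. P = [[1, 2, 6], [3, 5], [7], [9]].
Insert 8: appended to row 1. P = [[1, 2, 6, 8], [3, 5], [7], [9]].
Insert 4: 4 bumps 6 from row 1; 6 appends to row 2. P = [[1, 2, 4, 8], [3, 5, 6], [7], [9]].

So P = [[1, 2, 4, 8], [3, 5, 6], [7], [9]].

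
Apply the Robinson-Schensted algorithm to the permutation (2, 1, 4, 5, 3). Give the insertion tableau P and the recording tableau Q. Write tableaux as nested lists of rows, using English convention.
P = [[1, 3, 5], [2, 4]], Q = [[1, 3, 4], [2, 5]]

Insert each entry of the permutation into P by Schensted row insertion, recording in Q the position of each new cell.

Insert 2: appended to row 1. P = [[2]].
Insert 1: 1 bumps 2 from row 1; 2 starts row 2. P = [[1], [2]].
Insert 4: appended to row 1. P = [[1, 4], [2]].
Insert 5: appended to row 1. P = [[1, 4, 5], [2]].
Insert 3: 3 bumps 4 from row 1; 4 appends to row 2. P = [[1, 3, 5], [2, 4]].

So P = [[1, 3, 5], [2, 4]], Q = [[1, 3, 4], [2, 5]].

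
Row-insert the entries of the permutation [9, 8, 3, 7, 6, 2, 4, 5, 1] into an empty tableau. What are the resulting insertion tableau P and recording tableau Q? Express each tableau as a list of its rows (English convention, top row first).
Insert each entry of the permutation into P by Schensted row insertion, recording in Q the position of each new cell.

Insert 9: appended to row 1. P = [[9]], Q = [[1]].
Insert 8: 8 bumps 9 from row 1; 9 starts row 2. P = [[8], [9]], Q = [[1], [2]].
Insert 3: 3 bumps 8 from row 1; 8 bumps 9 from row 2; 9 starts row 3. P = [[3], [8], [9]], Q = [[1], [2], [3]].
Insert 7: appended to row 1. P = [[3, 7], [8], [9]], Q = [[1, 4], [2], [3]].
Insert 6: 6 bumps 7 from row 1; 7 bumps 8 from row 2; 8 bumps 9 from row 3; 9 starts row 4. P = [[3, 6], [7], [8], [9]], Q = [[1, 4], [2], [3], [5]].
Insert 2: 2 bumps 3 from row 1; 3 bumps 7 from row 2; 7 bumps 8 from row 3; 8 bumps 9 from row 4; 9 starts row 5. P = [[2, 6], [3], [7], [8], [9]], Q = [[1, 4], [2], [3], [5], [6]].
Insert 4: 4 bumps 6 from row 1; 6 appends to row 2. P = [[2, 4], [3, 6], [7], [8], [9]], Q = [[1, 4], [2, 7], [3], [5], [6]].
Insert 5: appended to row 1. P = [[2, 4, 5], [3, 6], [7], [8], [9]], Q = [[1, 4, 8], [2, 7], [3], [5], [6]].
Insert 1: 1 bumps 2 from row 1; 2 bumps 3 from row 2; 3 bumps 7 from row 3; 7 bumps 8 from row 4; 8 bumps 9 from row 5; 9 starts row 6. P = [[1, 4, 5], [2, 6], [3], [7], [8], [9]], Q = [[1, 4, 8], [2, 7], [3], [5], [6], [9]].

So P = [[1, 4, 5], [2, 6], [3], [7], [8], [9]], Q = [[1, 4, 8], [2, 7], [3], [5], [6], [9]].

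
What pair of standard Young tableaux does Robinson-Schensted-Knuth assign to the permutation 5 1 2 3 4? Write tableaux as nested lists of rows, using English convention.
Insert each entry of the permutation into P by Schensted row insertion, recording in Q the position of each new cell.

Insert 5: appended to row 1. P = [[5]], Q = [[1]].
Insert 1: 1 bumps 5 from row 1; 5 starts row 2. P = [[1], [5]], Q = [[1], [2]].
Insert 2: appended to row 1. P = [[1, 2], [5]], Q = [[1, 3], [2]].
Insert 3: appended to row 1. P = [[1, 2, 3], [5]], Q = [[1, 3, 4], [2]].
Insert 4: appended to row 1. P = [[1, 2, 3, 4], [5]], Q = [[1, 3, 4, 5], [2]].

So P = [[1, 2, 3, 4], [5]], Q = [[1, 3, 4, 5], [2]].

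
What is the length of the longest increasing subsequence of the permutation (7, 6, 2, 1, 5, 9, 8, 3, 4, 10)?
4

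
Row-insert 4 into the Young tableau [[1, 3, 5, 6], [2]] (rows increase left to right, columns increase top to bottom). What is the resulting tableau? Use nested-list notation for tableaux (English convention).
In row 1, 4 replaces 5 (the leftmost entry greater than 4); 5 is bumped to row 2. 5 is appended to row 2. The new tableau is [[1, 3, 4, 6], [2, 5]].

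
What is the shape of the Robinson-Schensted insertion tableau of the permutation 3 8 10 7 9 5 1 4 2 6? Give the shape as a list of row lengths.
[3, 3, 2, 1, 1]

Row-insert each entry into an empty tableau.

After inserting 3: P = [[3]].
After inserting 8: P = [[3, 8]].
After inserting 10: P = [[3, 8, 10]].
After inserting 7: P = [[3, 7, 10], [8]].
After inserting 9: P = [[3, 7, 9], [8, 10]].
After inserting 5: P = [[3, 5, 9], [7, 10], [8]].
After inserting 1: P = [[1, 5, 9], [3, 10], [7], [8]].
After inserting 4: P = [[1, 4, 9], [3, 5], [7, 10], [8]].
After inserting 2: P = [[1, 2, 9], [3, 4], [5, 10], [7], [8]].
After inserting 6: P = [[1, 2, 6], [3, 4, 9], [5, 10], [7], [8]].

The final insertion tableau P = [[1, 2, 6], [3, 4, 9], [5, 10], [7], [8]] has shape [3, 3, 2, 1, 1].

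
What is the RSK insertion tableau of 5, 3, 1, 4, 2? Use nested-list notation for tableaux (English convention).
P = [[1, 2], [3, 4], [5]]

Insert 5: appended to row 1. P = [[5]].
Insert 3: 3 bumps 5 from row 1; 5 starts row 2. P = [[3], [5]].
Insert 1: 1 bumps 3 from row 1; 3 bumps 5 from row 2; 5 starts row 3. P = [[1], [3], [5]].
Insert 4: appended to row 1. P = [[1, 4], [3], [5]].
Insert 2: 2 bumps 4 from row 1; 4 appends to row 2. P = [[1, 2], [3, 4], [5]].

So P = [[1, 2], [3, 4], [5]].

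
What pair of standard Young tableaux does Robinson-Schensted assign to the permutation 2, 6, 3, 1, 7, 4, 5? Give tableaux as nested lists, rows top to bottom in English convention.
Insert each entry of the permutation into P by Schensted row insertion, recording in Q the position of each new cell.

Insert 2: appended to row 1. P = [[2]].
Insert 6: appended to row 1. P = [[2, 6]].
Insert 3: 3 bumps 6 from row 1; 6 starts row 2. P = [[2, 3], [6]].
Insert 1: 1 bumps 2 from row 1; 2 bumps 6 from row 2; 6 starts row 3. P = [[1, 3], [2], [6]].
Insert 7: appended to row 1. P = [[1, 3, 7], [2], [6]].
Insert 4: 4 bumps 7 from row 1; 7 appends to row 2. P = [[1, 3, 4], [2, 7], [6]].
Insert 5: appended to row 1. P = [[1, 3, 4, 5], [2, 7], [6]].

So P = [[1, 3, 4, 5], [2, 7], [6]], Q = [[1, 2, 5, 7], [3, 6], [4]].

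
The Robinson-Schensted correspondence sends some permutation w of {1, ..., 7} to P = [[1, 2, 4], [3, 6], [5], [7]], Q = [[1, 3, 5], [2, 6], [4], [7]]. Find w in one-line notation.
Reverse the RSK construction: for i from n down to 1, find the cell of Q containing i, remove the entry at that cell from P, and reverse-bump it up through P; the value ejected from row 1 is w(i).

Step i=7: Q has 7 at row 4, column 1; remove 7 from row 4 of P and reverse-bump: 7 enters row 3 and ejects 5; 5 enters row 2 and ejects 3; 3 enters row 1 and ejects 2. So w(7) = 2. P is now [[1, 3, 4], [5, 6], [7]].
Step i=6: Q has 6 at row 2, column 2; remove 6 from row 2 of P and reverse-bump: 6 enters row 1 and ejects 4. So w(6) = 4. P is now [[1, 3, 6], [5], [7]].
Step i=5: Q has 5 at row 1, column 3; remove that cell from P, ejecting 6. So w(5) = 6. P is now [[1, 3], [5], [7]].
Step i=4: Q has 4 at row 3, column 1; remove 7 from row 3 of P and reverse-bump: 7 enters row 2 and ejects 5; 5 enters row 1 and ejects 3. So w(4) = 3. P is now [[1, 5], [7]].
Step i=3: Q has 3 at row 1, column 2; remove that cell from P, ejecting 5. So w(3) = 5. P is now [[1], [7]].
Step i=2: Q has 2 at row 2, column 1; remove 7 from row 2 of P and reverse-bump: 7 enters row 1 and ejects 1. So w(2) = 1. P is now [[7]].
Step i=1: Q has 1 at row 1, column 1; remove that cell from P, ejecting 7. So w(1) = 7. P is now [].

So w = 7 1 5 3 6 4 2.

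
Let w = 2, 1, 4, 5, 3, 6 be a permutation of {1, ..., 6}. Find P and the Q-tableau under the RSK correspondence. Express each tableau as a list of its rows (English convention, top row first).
Insert each entry of the permutation into P by Schensted row insertion, recording in Q the position of each new cell.

Insert 2: appended to row 1. P = [[2]].
Insert 1: 1 bumps 2 from row 1; 2 starts row 2. P = [[1], [2]].
Insert 4: appended to row 1. P = [[1, 4], [2]].
Insert 5: appended to row 1. P = [[1, 4, 5], [2]].
Insert 3: 3 bumps 4 from row 1; 4 appends to row 2. P = [[1, 3, 5], [2, 4]].
Insert 6: appended to row 1. P = [[1, 3, 5, 6], [2, 4]].

So P = [[1, 3, 5, 6], [2, 4]], Q = [[1, 3, 4, 6], [2, 5]].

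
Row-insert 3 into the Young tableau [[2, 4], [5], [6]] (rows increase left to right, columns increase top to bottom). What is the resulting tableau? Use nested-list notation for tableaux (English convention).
In row 1, 3 replaces 4 (the leftmost entry greater than 3); 4 is bumped to row 2. In row 2, 4 replaces 5 (the leftmost entry greater than 4); 5 is bumped to row 3. In row 3, 5 replaces 6 (the leftmost entry greater than 5); 6 is bumped to row 4. 6 starts a new row 4. The new tableau is [[2, 3], [4], [5], [6]].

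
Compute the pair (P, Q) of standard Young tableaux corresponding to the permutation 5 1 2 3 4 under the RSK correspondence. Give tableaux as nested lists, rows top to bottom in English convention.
P = [[1, 2, 3, 4], [5]], Q = [[1, 3, 4, 5], [2]]

Insert each entry of the permutation into P by Schensted row insertion, recording in Q the position of each new cell.

Insert 5: appended to row 1. P = [[5]].
Insert 1: 1 bumps 5 from row 1; 5 starts row 2. P = [[1], [5]].
Insert 2: appended to row 1. P = [[1, 2], [5]].
Insert 3: appended to row 1. P = [[1, 2, 3], [5]].
Insert 4: appended to row 1. P = [[1, 2, 3, 4], [5]].

So P = [[1, 2, 3, 4], [5]], Q = [[1, 3, 4, 5], [2]].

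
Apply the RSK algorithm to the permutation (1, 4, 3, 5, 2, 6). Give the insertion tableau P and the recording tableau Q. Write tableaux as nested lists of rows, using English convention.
Insert each entry of the permutation into P by Schensted row insertion, recording in Q the position of each new cell.

After inserting 1: P = [[1]].
After inserting 4: P = [[1, 4]].
After inserting 3: P = [[1, 3], [4]].
After inserting 5: P = [[1, 3, 5], [4]].
After inserting 2: P = [[1, 2, 5], [3], [4]].
After inserting 6: P = [[1, 2, 5, 6], [3], [4]].

So P = [[1, 2, 5, 6], [3], [4]], Q = [[1, 2, 4, 6], [3], [5]].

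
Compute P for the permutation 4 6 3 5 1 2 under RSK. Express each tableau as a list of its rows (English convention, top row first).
P = [[1, 2], [3, 5], [4, 6]]

Insert 4: appended to row 1. P = [[4]].
Insert 6: appended to row 1. P = [[4, 6]].
Insert 3: 3 bumps 4 from row 1; 4 starts row 2. P = [[3, 6], [4]].
Insert 5: 5 bumps 6 from row 1; 6 appends to row 2. P = [[3, 5], [4, 6]].
Insert 1: 1 bumps 3 from row 1; 3 bumps 4 from row 2; 4 starts row 3. P = [[1, 5], [3, 6], [4]].
Insert 2: 2 bumps 5 from row 1; 5 bumps 6 from row 2; 6 appends to row 3. P = [[1, 2], [3, 5], [4, 6]].

So P = [[1, 2], [3, 5], [4, 6]].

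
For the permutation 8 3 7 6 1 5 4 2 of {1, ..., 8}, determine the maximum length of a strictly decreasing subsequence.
6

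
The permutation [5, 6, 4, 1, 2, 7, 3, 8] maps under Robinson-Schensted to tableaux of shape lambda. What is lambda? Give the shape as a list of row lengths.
[4, 3, 1]

Row-insert each entry into an empty tableau.

After inserting 5: P = [[5]].
After inserting 6: P = [[5, 6]].
After inserting 4: P = [[4, 6], [5]].
After inserting 1: P = [[1, 6], [4], [5]].
After inserting 2: P = [[1, 2], [4, 6], [5]].
After inserting 7: P = [[1, 2, 7], [4, 6], [5]].
After inserting 3: P = [[1, 2, 3], [4, 6, 7], [5]].
After inserting 8: P = [[1, 2, 3, 8], [4, 6, 7], [5]].

The final insertion tableau P = [[1, 2, 3, 8], [4, 6, 7], [5]] has shape [4, 3, 1].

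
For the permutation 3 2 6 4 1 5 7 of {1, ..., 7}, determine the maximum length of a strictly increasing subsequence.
4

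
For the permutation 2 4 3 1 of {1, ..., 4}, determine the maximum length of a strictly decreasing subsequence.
3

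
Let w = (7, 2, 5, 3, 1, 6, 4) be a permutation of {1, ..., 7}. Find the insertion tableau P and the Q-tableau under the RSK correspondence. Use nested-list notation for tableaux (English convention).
Insert each entry of the permutation into P by Schensted row insertion, recording in Q the position of each new cell.

Insert 7: appended to row 1. P = [[7]].
Insert 2: 2 bumps 7 from row 1; 7 starts row 2. P = [[2], [7]].
Insert 5: appended to row 1. P = [[2, 5], [7]].
Insert 3: 3 bumps 5 from row 1; 5 bumps 7 from row 2; 7 starts row 3. P = [[2, 3], [5], [7]].
Insert 1: 1 bumps 2 from row 1; 2 bumps 5 from row 2; 5 bumps 7 from row 3; 7 starts row 4. P = [[1, 3], [2], [5], [7]].
Insert 6: appended to row 1. P = [[1, 3, 6], [2], [5], [7]].
Insert 4: 4 bumps 6 from row 1; 6 appends to row 2. P = [[1, 3, 4], [2, 6], [5], [7]].

So P = [[1, 3, 4], [2, 6], [5], [7]], Q = [[1, 3, 6], [2, 7], [4], [5]].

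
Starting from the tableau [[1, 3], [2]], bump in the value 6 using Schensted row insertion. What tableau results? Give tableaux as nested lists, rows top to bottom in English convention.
[[1, 3, 6], [2]]

6 is larger than every entry of row 1, so it is appended to row 1. The new tableau is [[1, 3, 6], [2]].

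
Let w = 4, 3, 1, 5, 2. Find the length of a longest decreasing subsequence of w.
3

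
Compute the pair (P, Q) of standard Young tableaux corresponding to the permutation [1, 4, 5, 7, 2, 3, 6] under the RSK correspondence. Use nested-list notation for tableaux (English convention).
Insert each entry of the permutation into P by Schensted row insertion, recording in Q the position of each new cell.

Insert 1: appended to row 1. P = [[1]], Q = [[1]].
Insert 4: appended to row 1. P = [[1, 4]], Q = [[1, 2]].
Insert 5: appended to row 1. P = [[1, 4, 5]], Q = [[1, 2, 3]].
Insert 7: appended to row 1. P = [[1, 4, 5, 7]], Q = [[1, 2, 3, 4]].
Insert 2: 2 bumps 4 from row 1; 4 starts row 2. P = [[1, 2, 5, 7], [4]], Q = [[1, 2, 3, 4], [5]].
Insert 3: 3 bumps 5 from row 1; 5 appends to row 2. P = [[1, 2, 3, 7], [4, 5]], Q = [[1, 2, 3, 4], [5, 6]].
Insert 6: 6 bumps 7 from row 1; 7 appends to row 2. P = [[1, 2, 3, 6], [4, 5, 7]], Q = [[1, 2, 3, 4], [5, 6, 7]].

So P = [[1, 2, 3, 6], [4, 5, 7]], Q = [[1, 2, 3, 4], [5, 6, 7]].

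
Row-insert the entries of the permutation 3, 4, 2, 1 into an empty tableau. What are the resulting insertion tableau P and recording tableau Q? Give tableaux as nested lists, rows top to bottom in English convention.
P = [[1, 4], [2], [3]], Q = [[1, 2], [3], [4]]

Insert each entry of the permutation into P by Schensted row insertion, recording in Q the position of each new cell.

Insert 3: appended to row 1. P = [[3]].
Insert 4: appended to row 1. P = [[3, 4]].
Insert 2: 2 bumps 3 from row 1; 3 starts row 2. P = [[2, 4], [3]].
Insert 1: 1 bumps 2 from row 1; 2 bumps 3 from row 2; 3 starts row 3. P = [[1, 4], [2], [3]].

So P = [[1, 4], [2], [3]], Q = [[1, 2], [3], [4]].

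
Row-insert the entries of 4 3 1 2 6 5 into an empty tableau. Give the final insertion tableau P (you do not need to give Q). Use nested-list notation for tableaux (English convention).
After inserting 4: P = [[4]].
After inserting 3: P = [[3], [4]].
After inserting 1: P = [[1], [3], [4]].
After inserting 2: P = [[1, 2], [3], [4]].
After inserting 6: P = [[1, 2, 6], [3], [4]].
After inserting 5: P = [[1, 2, 5], [3, 6], [4]].

So P = [[1, 2, 5], [3, 6], [4]].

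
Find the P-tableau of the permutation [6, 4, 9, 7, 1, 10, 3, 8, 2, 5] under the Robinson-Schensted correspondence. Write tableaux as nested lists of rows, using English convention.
After inserting 6: P = [[6]].
After inserting 4: P = [[4], [6]].
After inserting 9: P = [[4, 9], [6]].
After inserting 7: P = [[4, 7], [6, 9]].
After inserting 1: P = [[1, 7], [4, 9], [6]].
After inserting 10: P = [[1, 7, 10], [4, 9], [6]].
After inserting 3: P = [[1, 3, 10], [4, 7], [6, 9]].
After inserting 8: P = [[1, 3, 8], [4, 7, 10], [6, 9]].
After inserting 2: P = [[1, 2, 8], [3, 7, 10], [4, 9], [6]].
After inserting 5: P = [[1, 2, 5], [3, 7, 8], [4, 9, 10], [6]].

So P = [[1, 2, 5], [3, 7, 8], [4, 9, 10], [6]].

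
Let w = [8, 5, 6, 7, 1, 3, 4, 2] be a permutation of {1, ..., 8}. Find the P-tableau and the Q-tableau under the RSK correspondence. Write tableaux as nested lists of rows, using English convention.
Insert each entry of the permutation into P by Schensted row insertion, recording in Q the position of each new cell.

After inserting 8: P = [[8]].
After inserting 5: P = [[5], [8]].
After inserting 6: P = [[5, 6], [8]].
After inserting 7: P = [[5, 6, 7], [8]].
After inserting 1: P = [[1, 6, 7], [5], [8]].
After inserting 3: P = [[1, 3, 7], [5, 6], [8]].
After inserting 4: P = [[1, 3, 4], [5, 6, 7], [8]].
After inserting 2: P = [[1, 2, 4], [3, 6, 7], [5], [8]].

So P = [[1, 2, 4], [3, 6, 7], [5], [8]], Q = [[1, 3, 4], [2, 6, 7], [5], [8]].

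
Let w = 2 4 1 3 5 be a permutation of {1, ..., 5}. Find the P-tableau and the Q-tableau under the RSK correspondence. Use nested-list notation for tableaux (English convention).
P = [[1, 3, 5], [2, 4]], Q = [[1, 2, 5], [3, 4]]

Insert each entry of the permutation into P by Schensted row insertion, recording in Q the position of each new cell.

After inserting 2: P = [[2]].
After inserting 4: P = [[2, 4]].
After inserting 1: P = [[1, 4], [2]].
After inserting 3: P = [[1, 3], [2, 4]].
After inserting 5: P = [[1, 3, 5], [2, 4]].

So P = [[1, 3, 5], [2, 4]], Q = [[1, 2, 5], [3, 4]].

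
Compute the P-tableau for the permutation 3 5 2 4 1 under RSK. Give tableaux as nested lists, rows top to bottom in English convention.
Insert 3: appended to row 1. P = [[3]].
Insert 5: appended to row 1. P = [[3, 5]].
Insert 2: 2 bumps 3 from row 1; 3 starts row 2. P = [[2, 5], [3]].
Insert 4: 4 bumps 5 from row 1; 5 appends to row 2. P = [[2, 4], [3, 5]].
Insert 1: 1 bumps 2 from row 1; 2 bumps 3 from row 2; 3 starts row 3. P = [[1, 4], [2, 5], [3]].

So P = [[1, 4], [2, 5], [3]].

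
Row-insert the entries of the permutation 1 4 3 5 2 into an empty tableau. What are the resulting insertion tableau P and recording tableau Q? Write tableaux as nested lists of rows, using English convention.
P = [[1, 2, 5], [3], [4]], Q = [[1, 2, 4], [3], [5]]

Insert each entry of the permutation into P by Schensted row insertion, recording in Q the position of each new cell.

Insert 1: appended to row 1. P = [[1]].
Insert 4: appended to row 1. P = [[1, 4]].
Insert 3: 3 bumps 4 from row 1; 4 starts row 2. P = [[1, 3], [4]].
Insert 5: appended to row 1. P = [[1, 3, 5], [4]].
Insert 2: 2 bumps 3 from row 1; 3 bumps 4 from row 2; 4 starts row 3. P = [[1, 2, 5], [3], [4]].

So P = [[1, 2, 5], [3], [4]], Q = [[1, 2, 4], [3], [5]].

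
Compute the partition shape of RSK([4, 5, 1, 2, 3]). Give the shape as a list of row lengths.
Row-insert each entry into an empty tableau.

After inserting 4: P = [[4]].
After inserting 5: P = [[4, 5]].
After inserting 1: P = [[1, 5], [4]].
After inserting 2: P = [[1, 2], [4, 5]].
After inserting 3: P = [[1, 2, 3], [4, 5]].

The final insertion tableau P = [[1, 2, 3], [4, 5]] has shape [3, 2].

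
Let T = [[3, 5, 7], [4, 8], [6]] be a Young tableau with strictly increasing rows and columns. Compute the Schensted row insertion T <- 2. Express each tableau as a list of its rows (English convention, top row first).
[[2, 5, 7], [3, 8], [4], [6]]

In row 1, 2 replaces 3 (the leftmost entry greater than 2); 3 is bumped to row 2. In row 2, 3 replaces 4 (the leftmost entry greater than 3); 4 is bumped to row 3. In row 3, 4 replaces 6 (the leftmost entry greater than 4); 6 is bumped to row 4. 6 starts a new row 4. The new tableau is [[2, 5, 7], [3, 8], [4], [6]].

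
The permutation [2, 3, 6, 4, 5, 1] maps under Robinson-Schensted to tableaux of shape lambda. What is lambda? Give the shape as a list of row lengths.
[4, 1, 1]

RSK row insertion gives P = [[1, 3, 4, 5], [2], [6]], which has shape [4, 1, 1].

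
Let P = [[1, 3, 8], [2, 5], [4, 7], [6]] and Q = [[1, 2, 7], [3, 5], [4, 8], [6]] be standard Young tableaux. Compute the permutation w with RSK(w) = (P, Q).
6 7 4 2 5 1 8 3

Reverse the RSK construction: for i from n down to 1, find the cell of Q containing i, remove the entry at that cell from P, and reverse-bump it up through P; the value ejected from row 1 is w(i).

Step i=8: Q has 8 at row 3, column 2; remove 7 from row 3 of P and reverse-bump: 7 enters row 2 and ejects 5; 5 enters row 1 and ejects 3. So w(8) = 3. P is now [[1, 5, 8], [2, 7], [4], [6]].
Step i=7: Q has 7 at row 1, column 3; remove that cell from P, ejecting 8. So w(7) = 8. P is now [[1, 5], [2, 7], [4], [6]].
Step i=6: Q has 6 at row 4, column 1; remove 6 from row 4 of P and reverse-bump: 6 enters row 3 and ejects 4; 4 enters row 2 and ejects 2; 2 enters row 1 and ejects 1. So w(6) = 1. P is now [[2, 5], [4, 7], [6]].
Step i=5: Q has 5 at row 2, column 2; remove 7 from row 2 of P and reverse-bump: 7 enters row 1 and ejects 5. So w(5) = 5. P is now [[2, 7], [4], [6]].
Step i=4: Q has 4 at row 3, column 1; remove 6 from row 3 of P and reverse-bump: 6 enters row 2 and ejects 4; 4 enters row 1 and ejects 2. So w(4) = 2. P is now [[4, 7], [6]].
Step i=3: Q has 3 at row 2, column 1; remove 6 from row 2 of P and reverse-bump: 6 enters row 1 and ejects 4. So w(3) = 4. P is now [[6, 7]].
Step i=2: Q has 2 at row 1, column 2; remove that cell from P, ejecting 7. So w(2) = 7. P is now [[6]].
Step i=1: Q has 1 at row 1, column 1; remove that cell from P, ejecting 6. So w(1) = 6. P is now [].

So w = 6 7 4 2 5 1 8 3.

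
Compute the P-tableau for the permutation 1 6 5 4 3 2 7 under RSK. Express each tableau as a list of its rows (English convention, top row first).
After inserting 1: P = [[1]].
After inserting 6: P = [[1, 6]].
After inserting 5: P = [[1, 5], [6]].
After inserting 4: P = [[1, 4], [5], [6]].
After inserting 3: P = [[1, 3], [4], [5], [6]].
After inserting 2: P = [[1, 2], [3], [4], [5], [6]].
After inserting 7: P = [[1, 2, 7], [3], [4], [5], [6]].

So P = [[1, 2, 7], [3], [4], [5], [6]].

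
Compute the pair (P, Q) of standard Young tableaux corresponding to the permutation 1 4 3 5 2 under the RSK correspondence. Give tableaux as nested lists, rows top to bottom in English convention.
Insert each entry of the permutation into P by Schensted row insertion, recording in Q the position of each new cell.

Insert 1: appended to row 1. P = [[1]], Q = [[1]].
Insert 4: appended to row 1. P = [[1, 4]], Q = [[1, 2]].
Insert 3: 3 bumps 4 from row 1; 4 starts row 2. P = [[1, 3], [4]], Q = [[1, 2], [3]].
Insert 5: appended to row 1. P = [[1, 3, 5], [4]], Q = [[1, 2, 4], [3]].
Insert 2: 2 bumps 3 from row 1; 3 bumps 4 from row 2; 4 starts row 3. P = [[1, 2, 5], [3], [4]], Q = [[1, 2, 4], [3], [5]].

So P = [[1, 2, 5], [3], [4]], Q = [[1, 2, 4], [3], [5]].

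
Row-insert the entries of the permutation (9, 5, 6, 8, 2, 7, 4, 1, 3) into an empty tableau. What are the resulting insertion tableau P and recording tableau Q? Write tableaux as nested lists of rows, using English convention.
Insert each entry of the permutation into P by Schensted row insertion, recording in Q the position of each new cell.

Insert 9: appended to row 1. P = [[9]].
Insert 5: 5 bumps 9 from row 1; 9 starts row 2. P = [[5], [9]].
Insert 6: appended to row 1. P = [[5, 6], [9]].
Insert 8: appended to row 1. P = [[5, 6, 8], [9]].
Insert 2: 2 bumps 5 from row 1; 5 bumps 9 from row 2; 9 starts row 3. P = [[2, 6, 8], [5], [9]].
Insert 7: 7 bumps 8 from row 1; 8 appends to row 2. P = [[2, 6, 7], [5, 8], [9]].
Insert 4: 4 bumps 6 from row 1; 6 bumps 8 from row 2; 8 bumps 9 from row 3; 9 starts row 4. P = [[2, 4, 7], [5, 6], [8], [9]].
Insert 1: 1 bumps 2 from row 1; 2 bumps 5 from row 2; 5 bumps 8 from row 3; 8 bumps 9 from row 4; 9 starts row 5. P = [[1, 4, 7], [2, 6], [5], [8], [9]].
Insert 3: 3 bumps 4 from row 1; 4 bumps 6 from row 2; 6 appends to row 3. P = [[1, 3, 7], [2, 4], [5, 6], [8], [9]].

So P = [[1, 3, 7], [2, 4], [5, 6], [8], [9]], Q = [[1, 3, 4], [2, 6], [5, 9], [7], [8]].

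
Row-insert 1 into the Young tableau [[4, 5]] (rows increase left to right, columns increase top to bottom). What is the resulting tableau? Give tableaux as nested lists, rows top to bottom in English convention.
[[1, 5], [4]]

In row 1, 1 replaces 4 (the leftmost entry greater than 1); 4 is bumped to row 2. 4 starts a new row 2. The new tableau is [[1, 5], [4]].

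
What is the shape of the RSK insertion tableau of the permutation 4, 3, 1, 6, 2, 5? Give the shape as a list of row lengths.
Row-insert each entry into an empty tableau.

After inserting 4: P = [[4]].
After inserting 3: P = [[3], [4]].
After inserting 1: P = [[1], [3], [4]].
After inserting 6: P = [[1, 6], [3], [4]].
After inserting 2: P = [[1, 2], [3, 6], [4]].
After inserting 5: P = [[1, 2, 5], [3, 6], [4]].

The final insertion tableau P = [[1, 2, 5], [3, 6], [4]] has shape [3, 2, 1].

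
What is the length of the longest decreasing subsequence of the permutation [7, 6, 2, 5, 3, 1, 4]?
5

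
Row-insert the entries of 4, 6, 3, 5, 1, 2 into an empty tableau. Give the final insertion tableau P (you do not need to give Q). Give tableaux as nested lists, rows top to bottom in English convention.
Insert 4: appended to row 1. P = [[4]].
Insert 6: appended to row 1. P = [[4, 6]].
Insert 3: 3 bumps 4 from row 1; 4 starts row 2. P = [[3, 6], [4]].
Insert 5: 5 bumps 6 from row 1; 6 appends to row 2. P = [[3, 5], [4, 6]].
Insert 1: 1 bumps 3 from row 1; 3 bumps 4 from row 2; 4 starts row 3. P = [[1, 5], [3, 6], [4]].
Insert 2: 2 bumps 5 from row 1; 5 bumps 6 from row 2; 6 appends to row 3. P = [[1, 2], [3, 5], [4, 6]].

So P = [[1, 2], [3, 5], [4, 6]].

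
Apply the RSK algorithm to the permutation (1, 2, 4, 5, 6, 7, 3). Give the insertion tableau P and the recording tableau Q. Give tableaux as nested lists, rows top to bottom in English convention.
Insert each entry of the permutation into P by Schensted row insertion, recording in Q the position of each new cell.

Insert 1: appended to row 1. P = [[1]], Q = [[1]].
Insert 2: appended to row 1. P = [[1, 2]], Q = [[1, 2]].
Insert 4: appended to row 1. P = [[1, 2, 4]], Q = [[1, 2, 3]].
Insert 5: appended to row 1. P = [[1, 2, 4, 5]], Q = [[1, 2, 3, 4]].
Insert 6: appended to row 1. P = [[1, 2, 4, 5, 6]], Q = [[1, 2, 3, 4, 5]].
Insert 7: appended to row 1. P = [[1, 2, 4, 5, 6, 7]], Q = [[1, 2, 3, 4, 5, 6]].
Insert 3: 3 bumps 4 from row 1; 4 starts row 2. P = [[1, 2, 3, 5, 6, 7], [4]], Q = [[1, 2, 3, 4, 5, 6], [7]].

So P = [[1, 2, 3, 5, 6, 7], [4]], Q = [[1, 2, 3, 4, 5, 6], [7]].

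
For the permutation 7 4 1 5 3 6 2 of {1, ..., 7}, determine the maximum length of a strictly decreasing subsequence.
4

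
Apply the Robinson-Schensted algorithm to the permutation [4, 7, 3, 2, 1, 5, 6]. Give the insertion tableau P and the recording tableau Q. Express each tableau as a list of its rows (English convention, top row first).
Insert each entry of the permutation into P by Schensted row insertion, recording in Q the position of each new cell.

Insert 4: appended to row 1. P = [[4]].
Insert 7: appended to row 1. P = [[4, 7]].
Insert 3: 3 bumps 4 from row 1; 4 starts row 2. P = [[3, 7], [4]].
Insert 2: 2 bumps 3 from row 1; 3 bumps 4 from row 2; 4 starts row 3. P = [[2, 7], [3], [4]].
Insert 1: 1 bumps 2 from row 1; 2 bumps 3 from row 2; 3 bumps 4 from row 3; 4 starts row 4. P = [[1, 7], [2], [3], [4]].
Insert 5: 5 bumps 7 from row 1; 7 appends to row 2. P = [[1, 5], [2, 7], [3], [4]].
Insert 6: appended to row 1. P = [[1, 5, 6], [2, 7], [3], [4]].

So P = [[1, 5, 6], [2, 7], [3], [4]], Q = [[1, 2, 7], [3, 6], [4], [5]].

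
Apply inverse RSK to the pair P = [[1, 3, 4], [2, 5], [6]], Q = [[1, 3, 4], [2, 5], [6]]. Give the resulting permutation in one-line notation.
2 1 3 6 5 4

Reverse the RSK construction: for i from n down to 1, find the cell of Q containing i, remove the entry at that cell from P, and reverse-bump it up through P; the value ejected from row 1 is w(i).

Step i=6: Q has 6 at row 3, column 1; remove 6 from row 3 of P and reverse-bump: 6 enters row 2 and ejects 5; 5 enters row 1 and ejects 4. So w(6) = 4. P is now [[1, 3, 5], [2, 6]].
Step i=5: Q has 5 at row 2, column 2; remove 6 from row 2 of P and reverse-bump: 6 enters row 1 and ejects 5. So w(5) = 5. P is now [[1, 3, 6], [2]].
Step i=4: Q has 4 at row 1, column 3; remove that cell from P, ejecting 6. So w(4) = 6. P is now [[1, 3], [2]].
Step i=3: Q has 3 at row 1, column 2; remove that cell from P, ejecting 3. So w(3) = 3. P is now [[1], [2]].
Step i=2: Q has 2 at row 2, column 1; remove 2 from row 2 of P and reverse-bump: 2 enters row 1 and ejects 1. So w(2) = 1. P is now [[2]].
Step i=1: Q has 1 at row 1, column 1; remove that cell from P, ejecting 2. So w(1) = 2. P is now [].

So w = 2 1 3 6 5 4.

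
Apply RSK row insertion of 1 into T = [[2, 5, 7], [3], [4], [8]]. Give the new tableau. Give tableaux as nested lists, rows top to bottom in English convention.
In row 1, 1 replaces 2 (the leftmost entry greater than 1); 2 is bumped to row 2. In row 2, 2 replaces 3 (the leftmost entry greater than 2); 3 is bumped to row 3. In row 3, 3 replaces 4 (the leftmost entry greater than 3); 4 is bumped to row 4. In row 4, 4 replaces 8 (the leftmost entry greater than 4); 8 is bumped to row 5. 8 starts a new row 5. The new tableau is [[1, 5, 7], [2], [3], [4], [8]].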